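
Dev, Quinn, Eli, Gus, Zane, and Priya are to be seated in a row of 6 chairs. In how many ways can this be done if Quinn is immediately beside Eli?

240

Treat {Quinn, Eli} as a single unit. There are 5 units to order, and the pair itself can be ordered 2 ways.
So the count is 2·(5)! = 240.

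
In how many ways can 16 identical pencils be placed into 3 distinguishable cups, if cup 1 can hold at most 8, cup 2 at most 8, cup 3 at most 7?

Without the upper bounds there are C(18,2) = 153 ways to split 16 among 3 cups.
Subtract solutions that violate a single cap (substitute x_i' = x_i − (cap_i+1)): x_1 ≥ 9 gives C(9,2) = 36; x_2 ≥ 9 gives C(9,2) = 36; x_3 ≥ 8 gives C(10,2) = 45. Together 117.
No two caps can be exceeded simultaneously, so the pair terms are all 0.
By inclusion–exclusion the count is 153 − 117 + 0 = 36.

36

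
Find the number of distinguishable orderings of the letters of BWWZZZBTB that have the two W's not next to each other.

There are 9!/(3!·3!·2!) = 5040 arrangements of BWWZZZBTB in total.
Arrangements with the W's together: treat WW as one letter, giving (8)!/(3!·3!) = 1120.
Subtracting, 5040 − 1120 = 3920 arrangements keep the W's apart.

3920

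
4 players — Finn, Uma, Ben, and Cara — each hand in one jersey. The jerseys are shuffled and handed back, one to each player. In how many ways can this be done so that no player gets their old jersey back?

9

Count assignments avoiding every fixed point. For any j of the 4 players fixed to their old jersey, the other 4−j can be arranged in (4−j)! ways.
By inclusion–exclusion this is Σ_{j=0}^{4} (−1)^j C(4,j)·(4−j)!.
Computing: 24 − 24 + 12 − 4 + 1 = 9.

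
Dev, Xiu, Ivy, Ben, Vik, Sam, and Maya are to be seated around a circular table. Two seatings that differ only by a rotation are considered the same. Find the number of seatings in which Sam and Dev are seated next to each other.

Glue Sam and Dev into a block (2 internal orders). Seating 6 units around a circle gives (5)! arrangements.
So 2 × (5)! = 2 × 120 = 240.

240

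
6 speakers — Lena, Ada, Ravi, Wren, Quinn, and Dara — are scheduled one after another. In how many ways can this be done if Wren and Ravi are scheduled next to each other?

Glue Wren and Ravi into one block (2 internal orders), leaving 5 units to arrange in a row.
That gives 2 × 5! = 2 × 120 = 240.

240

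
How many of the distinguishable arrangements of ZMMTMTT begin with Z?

20

Fix Z in the first position and arrange the remaining 6 letters.
Those 6 letters have M appearing 3 times and T appearing 3 times, giving (6)!/(3!·3!) = 20.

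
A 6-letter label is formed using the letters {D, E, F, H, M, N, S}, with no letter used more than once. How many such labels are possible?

5040

With no repetition, fill the 6 letters in order: 7 choices, then 6, down to 2.
7 × 6 × 5 × 4 × 3 × 2 = 5040.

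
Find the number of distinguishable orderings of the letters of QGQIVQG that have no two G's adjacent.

300

Total arrangements of QGQIVQG: 7!/(3!·2!) = 420.
If the two G's are adjacent, glue them into one block, leaving 6 items to arrange: (6)!/(3!) = 120 ways.
Hence 420 − 120 = 300.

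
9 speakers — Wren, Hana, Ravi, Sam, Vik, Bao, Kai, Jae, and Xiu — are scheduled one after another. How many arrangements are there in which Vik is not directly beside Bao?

282240

There are 9! = 362880 arrangements in all. If Vik and Bao are adjacent, merging them into one block gives 2·(8)! = 80640 arrangements.
Complementary counting: 362880 − 80640 = 282240.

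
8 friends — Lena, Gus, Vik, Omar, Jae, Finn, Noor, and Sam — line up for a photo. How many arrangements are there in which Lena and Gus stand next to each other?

10080

Place the 6 others and the Lena-Gus pair as 7 objects in a line; the pair has 2 internal arrangements.
So the count is 2·(7)! = 10080.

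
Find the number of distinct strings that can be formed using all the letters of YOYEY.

20

The 5 letters of YOYEY have repeats: Y appearing 3 times.
So there are 5! / (3!) = 20 distinguishable arrangements.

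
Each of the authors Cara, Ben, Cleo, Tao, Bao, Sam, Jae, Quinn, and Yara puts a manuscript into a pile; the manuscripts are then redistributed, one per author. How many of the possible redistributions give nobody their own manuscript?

133496

Let Aᵢ be the assignments in which author i gets their own manuscript. We want the size of the complement of A₁∪…∪A_9.
By inclusion–exclusion this is Σ_{j=0}^{9} (−1)^j C(9,j)·(9−j)!.
Computing: 362880 − 362880 + 181440 − 60480 + 15120 − 3024 + 504 − 72 + 9 − 1 = 133496.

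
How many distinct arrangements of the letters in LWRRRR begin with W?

5

With the first slot taken by W, it remains to arrange the other 5 letters (LRRRR).
Those 5 letters have R appearing 4 times, giving (5)!/(4!) = 5.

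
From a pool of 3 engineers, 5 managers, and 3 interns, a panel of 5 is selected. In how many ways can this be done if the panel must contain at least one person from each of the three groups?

345

With no constraint there are C(11,5) = 462 possible selections.
Subtract selections that omit an entire group: no engineers → C(8,5) = 56; no managers → C(6,5) = 6; no interns → C(8,5) = 56.
Add back selections omitting two groups (i.e. drawn from a single group): C(3,5) + C(5,5) + C(3,5) = 1.
By inclusion–exclusion: 462 − 118 + 1 = 345.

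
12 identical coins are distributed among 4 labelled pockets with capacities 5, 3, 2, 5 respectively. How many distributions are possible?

19

Without the upper bounds there are C(15,3) = 455 ways to split 12 among 4 pockets.
Subtract solutions that violate a single cap (substitute x_i' = x_i − (cap_i+1)): x_1 ≥ 6 gives C(9,3) = 84; x_2 ≥ 4 gives C(11,3) = 165; x_3 ≥ 3 gives C(12,3) = 220; x_4 ≥ 6 gives C(9,3) = 84. Together 553.
Add back pairs where two caps are both exceeded: 10 + 20 + 1 + 56 + 10 + 20 = 117.
By inclusion–exclusion the count is 455 − 553 + 117 = 19.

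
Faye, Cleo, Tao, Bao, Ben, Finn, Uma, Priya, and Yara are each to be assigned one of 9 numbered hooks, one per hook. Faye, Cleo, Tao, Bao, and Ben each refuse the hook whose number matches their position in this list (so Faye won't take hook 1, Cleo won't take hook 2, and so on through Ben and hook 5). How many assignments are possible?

Let Aᵢ (for 1 ≤ i ≤ 5) be the placements that put person i in their forbidden hook. Any j of these fix j positions, leaving (9−j)! ways to fill the rest, and there are C(5,j) ways to pick which j.
By inclusion–exclusion, the number of valid placements is Σ_{j=0}^{5} (−1)^j C(5,j)·(9−j)!.
Computing: 362880 − 201600 + 50400 − 7200 + 600 − 24 = 205056.

205056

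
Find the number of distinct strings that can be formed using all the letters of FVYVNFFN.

Letter multiplicities in FVYVNFFN: F×3, N×2, V×2, Y×1.
So there are 8! / (3!·2!·2!) = 1680 distinguishable arrangements.

1680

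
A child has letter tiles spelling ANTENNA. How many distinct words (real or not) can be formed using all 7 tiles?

The 7 letters of ANTENNA have repeats: A appearing twice and N appearing 3 times.
So there are 7! / (3!·2!) = 420 distinguishable arrangements.

420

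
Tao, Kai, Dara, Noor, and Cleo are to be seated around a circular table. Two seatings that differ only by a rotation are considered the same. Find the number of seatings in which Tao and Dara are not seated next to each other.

Without the restriction there are (4)! = 24 seatings.
Seatings with Tao beside Dara: treat them as a block with 2 internal orders, giving 2 × (3)! = 12.
Subtracting, 24 − 12 = 12.

12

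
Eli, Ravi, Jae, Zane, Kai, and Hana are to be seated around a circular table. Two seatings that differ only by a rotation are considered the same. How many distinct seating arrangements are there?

Fix one person's seat to break rotational symmetry; the remaining 5 people can be arranged in (5)! = 120 ways.

120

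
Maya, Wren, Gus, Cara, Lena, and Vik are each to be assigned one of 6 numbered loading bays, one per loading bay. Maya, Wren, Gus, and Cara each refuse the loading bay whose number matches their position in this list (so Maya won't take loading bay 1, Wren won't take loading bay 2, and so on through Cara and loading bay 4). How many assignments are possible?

Let Aᵢ (for 1 ≤ i ≤ 4) be the placements that put person i in their forbidden loading bay. Any j of these fix j positions, leaving (6−j)! ways to fill the rest, and there are C(4,j) ways to pick which j.
By inclusion–exclusion, the number of valid placements is Σ_{j=0}^{4} (−1)^j C(4,j)·(6−j)!.
Computing: 720 − 480 + 144 − 24 + 2 = 362.

362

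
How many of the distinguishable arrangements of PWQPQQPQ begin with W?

35

Fix W in the first position and arrange the remaining 7 letters.
Those 7 letters have P appearing 3 times and Q appearing 4 times, giving (7)!/(4!·3!) = 35.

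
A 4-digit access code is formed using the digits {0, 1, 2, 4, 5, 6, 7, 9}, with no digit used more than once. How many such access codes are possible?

1680

This is a permutation of 4 out of 8: P(8,4) = 8!/4!.
8 × 7 × 6 × 5 = 1680.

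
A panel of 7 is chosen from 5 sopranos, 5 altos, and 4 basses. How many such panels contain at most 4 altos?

3396

Split by how many altos are chosen (0 through 4).
Sum: C(5,0)·C(9,7) + C(5,1)·C(9,6) + C(5,2)·C(9,5) + C(5,3)·C(9,4) + C(5,4)·C(9,3) = 36 + 420 + 1260 + 1260 + 420 = 3396.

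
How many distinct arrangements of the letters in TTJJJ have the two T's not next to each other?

6

Total arrangements of TTJJJ: 5!/(3!·2!) = 10.
Arrangements with the T's together: treat TT as one letter, giving (4)!/(3!) = 4.
Hence 10 − 4 = 6.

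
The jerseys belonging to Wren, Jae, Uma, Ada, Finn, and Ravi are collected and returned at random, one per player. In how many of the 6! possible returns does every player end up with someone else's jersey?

Let Aᵢ be the assignments in which player i gets their old jersey. We want the size of the complement of A₁∪…∪A_6.
By inclusion–exclusion this is Σ_{j=0}^{6} (−1)^j C(6,j)·(6−j)!.
Computing: 720 − 720 + 360 − 120 + 30 − 6 + 1 = 265.

265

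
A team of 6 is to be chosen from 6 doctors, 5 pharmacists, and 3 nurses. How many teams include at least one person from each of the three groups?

With no constraint there are C(14,6) = 3003 possible selections.
Subtract selections that omit an entire group: no doctors → C(8,6) = 28; no pharmacists → C(9,6) = 84; no nurses → C(11,6) = 462.
Add back selections omitting two groups (i.e. drawn from a single group): C(6,6) + C(5,6) + C(3,6) = 1.
By inclusion–exclusion: 3003 − 574 + 1 = 2430.

2430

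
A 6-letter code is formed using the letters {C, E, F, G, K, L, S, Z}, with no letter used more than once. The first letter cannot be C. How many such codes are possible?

17640

The first letter has 8−1 = 7 choices (anything except C).
The remaining 5 letters are filled from the other 7 symbols without repetition: 7 × 6 × 5 × 4 × 3 = 2520.
Total: 7 × 2520 = 17640.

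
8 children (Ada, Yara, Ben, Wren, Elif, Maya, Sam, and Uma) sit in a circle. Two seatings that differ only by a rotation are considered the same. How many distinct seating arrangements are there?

Fix one person's seat to break rotational symmetry; the remaining 7 people can be arranged in (7)! = 5040 ways.

5040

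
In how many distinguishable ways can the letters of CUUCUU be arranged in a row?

The 6 letters of CUUCUU have repeats: C appearing twice and U appearing 4 times.
Dividing 6! = 720 by 4!·2! = 48 for the repeated letters gives 15.

15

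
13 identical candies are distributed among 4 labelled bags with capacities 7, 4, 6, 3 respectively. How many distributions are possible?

Without the upper bounds there are C(16,3) = 560 ways to split 13 among 4 bags.
Subtract solutions that violate a single cap (substitute x_i' = x_i − (cap_i+1)): x_1 ≥ 8 gives C(8,3) = 56; x_2 ≥ 5 gives C(11,3) = 165; x_3 ≥ 7 gives C(9,3) = 84; x_4 ≥ 4 gives C(12,3) = 220. Together 525.
Add back pairs where two caps are both exceeded: 1 + 0 + 4 + 4 + 35 + 10 = 54.
By inclusion–exclusion the count is 560 − 525 + 54 = 89.

89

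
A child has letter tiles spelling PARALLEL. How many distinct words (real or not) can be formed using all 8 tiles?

3360

Letter multiplicities in PARALLEL: A×2, E×1, L×3, P×1, R×1.
The number of distinct arrangements is 8!/(3!·2!) = 40320/12 = 3360.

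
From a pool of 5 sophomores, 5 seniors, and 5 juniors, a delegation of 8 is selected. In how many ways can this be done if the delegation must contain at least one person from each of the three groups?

6300

Unrestricted: C(15,8) = 6435 ways to pick any 8 of the 15.
Selections missing a whole group: no sophomores → C(10,8) = 45; no seniors → C(10,8) = 45; no juniors → C(10,8) = 45.
Add back selections omitting two groups (i.e. drawn from a single group): C(5,8) + C(5,8) + C(5,8) = 0.
By inclusion–exclusion: 6435 − 135 + 0 = 6300.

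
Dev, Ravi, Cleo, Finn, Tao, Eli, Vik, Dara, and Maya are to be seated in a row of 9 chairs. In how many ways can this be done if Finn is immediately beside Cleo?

80640

Glue Finn and Cleo into one block (2 internal orders), leaving 8 units to arrange in a row.
That gives 2 × 8! = 2 × 40320 = 80640.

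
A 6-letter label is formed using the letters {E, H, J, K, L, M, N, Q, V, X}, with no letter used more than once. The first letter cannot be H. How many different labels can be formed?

The first letter has 10−1 = 9 choices (anything except H).
The remaining 5 letters are filled from the other 9 symbols without repetition: 9 × 8 × 7 × 6 × 5 = 15120.
Total: 9 × 15120 = 136080.

136080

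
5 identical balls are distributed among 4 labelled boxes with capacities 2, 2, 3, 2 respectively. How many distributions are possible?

22

Without the upper bounds there are C(8,3) = 56 ways to split 5 among 4 boxes.
Subtract solutions that violate a single cap (substitute x_i' = x_i − (cap_i+1)): x_1 ≥ 3 gives C(5,3) = 10; x_2 ≥ 3 gives C(5,3) = 10; x_3 ≥ 4 gives C(4,3) = 4; x_4 ≥ 3 gives C(5,3) = 10. Together 34.
No two caps can be exceeded simultaneously, so the pair terms are all 0.
By inclusion–exclusion the count is 56 − 34 + 0 = 22.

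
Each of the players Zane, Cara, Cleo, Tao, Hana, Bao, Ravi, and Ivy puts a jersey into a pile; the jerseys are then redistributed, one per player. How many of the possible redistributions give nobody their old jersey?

14833

Let Aᵢ be the assignments in which player i gets their old jersey. We want the size of the complement of A₁∪…∪A_8.
By inclusion–exclusion this is Σ_{j=0}^{8} (−1)^j C(8,j)·(8−j)!.
Computing: 40320 − 40320 + 20160 − 6720 + 1680 − 336 + 56 − 8 + 1 = 14833.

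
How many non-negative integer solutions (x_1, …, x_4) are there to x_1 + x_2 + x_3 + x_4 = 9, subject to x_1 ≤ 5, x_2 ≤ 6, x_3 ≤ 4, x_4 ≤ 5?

135

Without the upper bounds there are C(12,3) = 220 ways to split 9 among 4 variables.
Subtract solutions that violate a single cap (substitute x_i' = x_i − (cap_i+1)): x_1 ≥ 6 gives C(6,3) = 20; x_2 ≥ 7 gives C(5,3) = 10; x_3 ≥ 5 gives C(7,3) = 35; x_4 ≥ 6 gives C(6,3) = 20. Together 85.
No two caps can be exceeded simultaneously, so the pair terms are all 0.
By inclusion–exclusion the count is 220 − 85 + 0 = 135.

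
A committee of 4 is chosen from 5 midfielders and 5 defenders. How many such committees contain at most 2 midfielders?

Split by how many midfielders are chosen (0 through 2).
Sum: C(5,0)·C(5,4) + C(5,1)·C(5,3) + C(5,2)·C(5,2) = 5 + 50 + 100 = 155.

155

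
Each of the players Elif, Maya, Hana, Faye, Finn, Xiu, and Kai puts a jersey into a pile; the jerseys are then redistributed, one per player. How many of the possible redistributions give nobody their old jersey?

1854

Count assignments avoiding every fixed point. For any j of the 7 players fixed to their old jersey, the other 7−j can be arranged in (7−j)! ways.
By inclusion–exclusion this is Σ_{j=0}^{7} (−1)^j C(7,j)·(7−j)!.
Computing: 5040 − 5040 + 2520 − 840 + 210 − 42 + 7 − 1 = 1854.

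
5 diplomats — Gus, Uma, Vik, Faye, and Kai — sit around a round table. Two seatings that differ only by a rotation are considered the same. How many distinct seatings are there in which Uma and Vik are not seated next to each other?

12

All circular seatings of 5 people number (4)! = 24.
Those with Uma next to Vik: fuse the pair into one unit and seat 4 units around a circle — 2·(3)! = 12.
Subtracting, 24 − 12 = 12.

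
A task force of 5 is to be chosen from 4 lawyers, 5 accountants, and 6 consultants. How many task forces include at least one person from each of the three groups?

2170

Unrestricted: C(15,5) = 3003 ways to pick any 5 of the 15.
Selections missing a whole group: no lawyers → C(11,5) = 462; no accountants → C(10,5) = 252; no consultants → C(9,5) = 126.
Add back selections omitting two groups (i.e. drawn from a single group): C(4,5) + C(5,5) + C(6,5) = 7.
By inclusion–exclusion: 3003 − 840 + 7 = 2170.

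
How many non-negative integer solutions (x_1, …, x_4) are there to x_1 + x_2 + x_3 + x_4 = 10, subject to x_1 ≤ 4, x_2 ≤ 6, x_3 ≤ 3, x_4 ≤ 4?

79

Without the upper bounds there are C(13,3) = 286 ways to split 10 among 4 variables.
Subtract solutions that violate a single cap (substitute x_i' = x_i − (cap_i+1)): x_1 ≥ 5 gives C(8,3) = 56; x_2 ≥ 7 gives C(6,3) = 20; x_3 ≥ 4 gives C(9,3) = 84; x_4 ≥ 5 gives C(8,3) = 56. Together 216.
Add back pairs where two caps are both exceeded: 0 + 4 + 1 + 0 + 0 + 4 = 9.
By inclusion–exclusion the count is 286 − 216 + 9 = 79.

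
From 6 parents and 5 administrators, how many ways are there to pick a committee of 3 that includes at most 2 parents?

Split by how many parents are chosen (0 through 2).
Sum: C(6,0)·C(5,3) + C(6,1)·C(5,2) + C(6,2)·C(5,1) = 10 + 60 + 75 = 145.

145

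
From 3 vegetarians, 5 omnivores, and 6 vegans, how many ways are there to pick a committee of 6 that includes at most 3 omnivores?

2814

Split by how many omnivores are chosen (0 through 3).
Sum: C(5,0)·C(9,6) + C(5,1)·C(9,5) + C(5,2)·C(9,4) + C(5,3)·C(9,3) = 84 + 630 + 1260 + 840 = 2814.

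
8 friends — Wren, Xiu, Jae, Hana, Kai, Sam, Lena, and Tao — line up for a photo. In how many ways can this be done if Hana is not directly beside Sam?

There are 8! = 40320 arrangements in all. If Hana and Sam are adjacent, merging them into one block gives 2·(7)! = 10080 arrangements.
So 40320 − 10080 = 30240 arrangements keep them apart.

30240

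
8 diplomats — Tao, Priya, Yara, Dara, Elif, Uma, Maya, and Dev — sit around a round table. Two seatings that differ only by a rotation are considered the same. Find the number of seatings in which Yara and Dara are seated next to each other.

Treat {Yara, Dara} as one unit (2 internal orders) and seat the resulting 7 units around the table: (6)! circular arrangements.
So 2 × (6)! = 2 × 720 = 1440.

1440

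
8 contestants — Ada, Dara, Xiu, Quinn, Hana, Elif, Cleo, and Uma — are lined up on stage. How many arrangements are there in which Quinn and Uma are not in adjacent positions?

30240

Of the 8! = 40320 arrangements, those with Quinn and Uma adjacent number 2 × 7! = 10080 (treat the pair as a block with 2 internal orders).
Complementary counting: 40320 − 10080 = 30240.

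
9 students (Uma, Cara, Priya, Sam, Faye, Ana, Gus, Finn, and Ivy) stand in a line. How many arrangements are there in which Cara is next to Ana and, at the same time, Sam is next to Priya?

Treat {Cara,Ana} as one block (2 orders) and {Sam,Priya} as another (2 orders).
That leaves 7 units to arrange: 2 × 2 × 7! = 4 × 5040 = 20160.

20160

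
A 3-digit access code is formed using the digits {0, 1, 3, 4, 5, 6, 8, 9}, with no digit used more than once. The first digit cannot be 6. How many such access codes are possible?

294

The first digit has 8−1 = 7 choices (anything except 6).
The remaining 2 digits are filled from the other 7 symbols without repetition: 7 × 6 = 42.
Total: 7 × 42 = 294.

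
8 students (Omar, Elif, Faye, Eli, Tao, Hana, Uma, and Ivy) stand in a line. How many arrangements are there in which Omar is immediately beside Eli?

10080

Treat {Omar, Eli} as a single unit. There are 7 units to order, and the pair itself can be ordered 2 ways.
So the count is 2·(7)! = 10080.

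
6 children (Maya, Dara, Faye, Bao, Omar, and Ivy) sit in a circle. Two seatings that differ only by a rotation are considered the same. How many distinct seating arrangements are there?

120

Fix one person's seat to break rotational symmetry; the remaining 5 people can be arranged in (5)! = 120 ways.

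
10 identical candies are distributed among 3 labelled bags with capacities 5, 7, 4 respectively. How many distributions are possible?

24

Ignoring the caps, the number of non-negative solutions to x_1+…+x_3 = 10 is C(12,2) = 66.
Subtract solutions that violate a single cap (substitute x_i' = x_i − (cap_i+1)): x_1 ≥ 6 gives C(6,2) = 15; x_2 ≥ 8 gives C(4,2) = 6; x_3 ≥ 5 gives C(7,2) = 21. Together 42.
No two caps can be exceeded simultaneously, so the pair terms are all 0.
By inclusion–exclusion the count is 66 − 42 + 0 = 24.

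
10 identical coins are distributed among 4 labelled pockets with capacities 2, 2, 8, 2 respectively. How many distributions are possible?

Ignoring the caps, the number of non-negative solutions to x_1+…+x_4 = 10 is C(13,3) = 286.
Subtract solutions that violate a single cap (substitute x_i' = x_i − (cap_i+1)): x_1 ≥ 3 gives C(10,3) = 120; x_2 ≥ 3 gives C(10,3) = 120; x_3 ≥ 9 gives C(4,3) = 4; x_4 ≥ 3 gives C(10,3) = 120. Together 364.
Add back pairs where two caps are both exceeded: 35 + 0 + 35 + 0 + 35 + 0 = 105.
Subtract triples: 0 + 4 + 0 + 0 = 4.
By inclusion–exclusion the count is 286 − 364 + 105 − 4 = 23.

23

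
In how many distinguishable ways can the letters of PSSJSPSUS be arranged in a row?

PSSJSPSUS has 9 letters with P appearing twice and S appearing 5 times.
The number of distinct arrangements is 9!/(5!·2!) = 362880/240 = 1512.

1512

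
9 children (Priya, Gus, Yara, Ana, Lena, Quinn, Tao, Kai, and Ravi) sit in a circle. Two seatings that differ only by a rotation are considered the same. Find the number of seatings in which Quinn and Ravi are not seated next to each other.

All circular seatings of 9 people number (8)! = 40320.
Those with Quinn next to Ravi: fuse the pair into one unit and seat 8 units around a circle — 2·(7)! = 10080.
Subtracting, 40320 − 10080 = 30240.

30240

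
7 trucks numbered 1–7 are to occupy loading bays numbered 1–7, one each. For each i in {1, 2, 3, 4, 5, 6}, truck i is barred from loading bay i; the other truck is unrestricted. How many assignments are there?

2119

Let Aᵢ (for 1 ≤ i ≤ 6) be the placements that put truck i in its forbidden loading bay. Any j of these fix j positions, leaving (7−j)! ways to fill the rest, and there are C(6,j) ways to pick which j.
By inclusion–exclusion, the number of valid placements is Σ_{j=0}^{6} (−1)^j C(6,j)·(7−j)!.
Computing: 5040 − 4320 + 1800 − 480 + 90 − 12 + 1 = 2119.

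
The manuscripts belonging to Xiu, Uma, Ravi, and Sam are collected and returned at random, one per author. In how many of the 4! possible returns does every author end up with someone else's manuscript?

Count assignments avoiding every fixed point. For any j of the 4 authors fixed to their own manuscript, the other 4−j can be arranged in (4−j)! ways.
By inclusion–exclusion this is Σ_{j=0}^{4} (−1)^j C(4,j)·(4−j)!.
Computing: 24 − 24 + 12 − 4 + 1 = 9.

9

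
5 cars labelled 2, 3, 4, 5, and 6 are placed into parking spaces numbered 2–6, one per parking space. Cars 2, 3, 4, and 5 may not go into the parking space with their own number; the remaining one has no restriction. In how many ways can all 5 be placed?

Let Aᵢ (for 2 ≤ i ≤ 5) be the placements that put car i in its forbidden parking space. Any j of these fix j positions, leaving (5−j)! ways to fill the rest, and there are C(4,j) ways to pick which j.
By inclusion–exclusion, the number of valid placements is Σ_{j=0}^{4} (−1)^j C(4,j)·(5−j)!.
Computing: 120 − 96 + 36 − 8 + 1 = 53.

53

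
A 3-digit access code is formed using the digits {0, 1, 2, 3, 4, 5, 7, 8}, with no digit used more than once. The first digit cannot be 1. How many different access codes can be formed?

The first digit has 8−1 = 7 choices (anything except 1).
The remaining 2 digits are filled from the other 7 symbols without repetition: 7 × 6 = 42.
Total: 7 × 42 = 294.

294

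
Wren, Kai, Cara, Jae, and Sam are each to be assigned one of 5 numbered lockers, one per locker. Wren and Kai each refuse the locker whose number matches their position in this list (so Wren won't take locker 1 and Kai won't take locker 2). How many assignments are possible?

78

Let Aᵢ (for i ∈ {1, 2}) be the placements that put person i in their forbidden locker. Any j of these fix j positions, leaving (5−j)! ways to fill the rest, and there are C(2,j) ways to pick which j.
By inclusion–exclusion, the number of valid placements is Σ_{j=0}^{2} (−1)^j C(2,j)·(5−j)!.
Computing: 120 − 48 + 6 = 78.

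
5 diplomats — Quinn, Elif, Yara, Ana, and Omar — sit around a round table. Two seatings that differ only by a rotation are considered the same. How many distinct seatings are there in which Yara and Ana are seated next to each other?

Treat {Yara, Ana} as one unit (2 internal orders) and seat the resulting 4 units around the table: (3)! circular arrangements.
So 2 × (3)! = 2 × 6 = 12.

12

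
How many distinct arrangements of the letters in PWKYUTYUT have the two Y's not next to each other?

35280

Total arrangements of PWKYUTYUT: 9!/(2!·2!·2!) = 45360.
Arrangements with the Y's together: treat YY as one letter, giving (8)!/(2!·2!) = 10080.
Hence 45360 − 10080 = 35280.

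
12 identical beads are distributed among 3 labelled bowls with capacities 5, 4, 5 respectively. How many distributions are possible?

Without the upper bounds there are C(14,2) = 91 ways to split 12 among 3 bowls.
Subtract solutions that violate a single cap (substitute x_i' = x_i − (cap_i+1)): x_1 ≥ 6 gives C(8,2) = 28; x_2 ≥ 5 gives C(9,2) = 36; x_3 ≥ 6 gives C(8,2) = 28. Together 92.
Add back pairs where two caps are both exceeded: 3 + 1 + 3 = 7.
By inclusion–exclusion the count is 91 − 92 + 7 = 6.

6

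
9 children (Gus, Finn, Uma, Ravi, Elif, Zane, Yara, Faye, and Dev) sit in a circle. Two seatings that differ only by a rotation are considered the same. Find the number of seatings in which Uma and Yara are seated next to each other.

10080

Treat {Uma, Yara} as one unit (2 internal orders) and seat the resulting 8 units around the table: (7)! circular arrangements.
So 2 × (7)! = 2 × 5040 = 10080.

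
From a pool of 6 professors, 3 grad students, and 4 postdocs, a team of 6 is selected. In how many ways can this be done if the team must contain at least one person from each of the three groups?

1416

Unrestricted: C(13,6) = 1716 ways to pick any 6 of the 13.
Subtract selections that omit an entire group: no professors → C(7,6) = 7; no grad students → C(10,6) = 210; no postdocs → C(9,6) = 84.
Add back selections omitting two groups (i.e. drawn from a single group): C(6,6) + C(3,6) + C(4,6) = 1.
By inclusion–exclusion: 1716 − 301 + 1 = 1416.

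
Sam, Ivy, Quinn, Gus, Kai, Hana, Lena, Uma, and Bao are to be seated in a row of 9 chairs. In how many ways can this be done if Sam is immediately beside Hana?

80640

Place the 7 others and the Sam-Hana pair as 8 objects in a line; the pair has 2 internal arrangements.
So the count is 2·(8)! = 80640.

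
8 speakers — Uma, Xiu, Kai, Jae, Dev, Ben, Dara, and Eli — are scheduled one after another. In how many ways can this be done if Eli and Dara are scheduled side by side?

10080

Place the 6 others and the Eli-Dara pair as 7 objects in a line; the pair has 2 internal arrangements.
That gives 2 × 7! = 2 × 5040 = 10080.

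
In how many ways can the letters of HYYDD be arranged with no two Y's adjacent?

Total arrangements of HYYDD: 5!/(2!·2!) = 30.
Arrangements with the Y's together: treat YY as one letter, giving (4)!/(2!) = 12.
Hence 30 − 12 = 18.

18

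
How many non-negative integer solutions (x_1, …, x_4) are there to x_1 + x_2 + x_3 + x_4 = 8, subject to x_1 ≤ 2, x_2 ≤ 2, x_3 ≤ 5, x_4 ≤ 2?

17

By stars and bars, unrestricted non-negative solutions to x_1+…+x_4 = 8 number C(8+3,3) = 165.
Subtract solutions that violate a single cap (substitute x_i' = x_i − (cap_i+1)): x_1 ≥ 3 gives C(8,3) = 56; x_2 ≥ 3 gives C(8,3) = 56; x_3 ≥ 6 gives C(5,3) = 10; x_4 ≥ 3 gives C(8,3) = 56. Together 178.
Add back pairs where two caps are both exceeded: 10 + 0 + 10 + 0 + 10 + 0 = 30.
By inclusion–exclusion the count is 165 − 178 + 30 = 17.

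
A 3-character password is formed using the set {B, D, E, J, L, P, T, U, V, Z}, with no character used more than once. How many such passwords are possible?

This is a permutation of 3 out of 10: P(10,3) = 10!/7!.
10 × 9 × 8 = 720.

720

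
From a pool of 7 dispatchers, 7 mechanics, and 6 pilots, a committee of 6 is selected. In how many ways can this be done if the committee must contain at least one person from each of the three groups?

32340

With no constraint there are C(20,6) = 38760 possible selections.
Selections missing a whole group: no dispatchers → C(13,6) = 1716; no mechanics → C(13,6) = 1716; no pilots → C(14,6) = 3003.
Add back selections omitting two groups (i.e. drawn from a single group): C(7,6) + C(7,6) + C(6,6) = 15.
By inclusion–exclusion: 38760 − 6435 + 15 = 32340.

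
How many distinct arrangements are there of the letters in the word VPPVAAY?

VPPVAAY has 7 letters with A appearing twice, P appearing twice, and V appearing twice.
Dividing 7! = 5040 by 2!·2!·2! = 8 for the repeated letters gives 630.

630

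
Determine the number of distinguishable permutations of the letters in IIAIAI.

15

IIAIAI has 6 letters with A appearing twice and I appearing 4 times.
So there are 6! / (4!·2!) = 15 distinguishable arrangements.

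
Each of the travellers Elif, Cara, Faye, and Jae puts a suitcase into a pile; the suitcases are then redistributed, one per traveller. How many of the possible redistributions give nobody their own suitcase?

This is the derangement count D_4: permutations of 4 items with no fixed point.
By inclusion–exclusion this is Σ_{j=0}^{4} (−1)^j C(4,j)·(4−j)!.
Computing: 24 − 24 + 12 − 4 + 1 = 9.

9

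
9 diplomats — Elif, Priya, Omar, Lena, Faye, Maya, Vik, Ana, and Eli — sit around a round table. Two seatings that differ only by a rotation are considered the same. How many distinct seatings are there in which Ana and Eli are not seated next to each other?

30240

All circular seatings of 9 people number (8)! = 40320.
Seatings with Ana beside Eli: treat them as a block with 2 internal orders, giving 2 × (7)! = 10080.
Subtracting, 40320 − 10080 = 30240.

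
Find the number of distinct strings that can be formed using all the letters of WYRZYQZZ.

3360

Letter multiplicities in WYRZYQZZ: Q×1, R×1, W×1, Y×2, Z×3.
So there are 8! / (3!·2!) = 3360 distinguishable arrangements.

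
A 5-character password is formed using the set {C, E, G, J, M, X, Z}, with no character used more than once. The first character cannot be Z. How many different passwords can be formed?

The first character has 7−1 = 6 choices (anything except Z).
The remaining 4 characters are filled from the other 6 symbols without repetition: 6 × 5 × 4 × 3 = 360.
Total: 6 × 360 = 2160.

2160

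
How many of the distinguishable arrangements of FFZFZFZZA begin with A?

70

With the first slot taken by A, it remains to arrange the other 8 letters (FFZFZFZZ).
Those 8 letters have F appearing 4 times and Z appearing 4 times, giving (8)!/(4!·4!) = 70.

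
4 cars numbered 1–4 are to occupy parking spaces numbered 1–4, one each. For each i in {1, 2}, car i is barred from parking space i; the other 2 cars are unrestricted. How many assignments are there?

14

Let Aᵢ (for i ∈ {1, 2}) be the placements that put car i in its forbidden parking space. Any j of these fix j positions, leaving (4−j)! ways to fill the rest, and there are C(2,j) ways to pick which j.
By inclusion–exclusion, the number of valid placements is Σ_{j=0}^{2} (−1)^j C(2,j)·(4−j)!.
Computing: 24 − 12 + 2 = 14.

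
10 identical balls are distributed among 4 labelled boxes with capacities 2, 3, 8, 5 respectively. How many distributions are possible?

Without the upper bounds there are C(13,3) = 286 ways to split 10 among 4 boxes.
Subtract solutions that violate a single cap (substitute x_i' = x_i − (cap_i+1)): x_1 ≥ 3 gives C(10,3) = 120; x_2 ≥ 4 gives C(9,3) = 84; x_3 ≥ 9 gives C(4,3) = 4; x_4 ≥ 6 gives C(7,3) = 35. Together 243.
Add back pairs where two caps are both exceeded: 20 + 0 + 4 + 0 + 1 + 0 = 25.
By inclusion–exclusion the count is 286 − 243 + 25 = 68.

68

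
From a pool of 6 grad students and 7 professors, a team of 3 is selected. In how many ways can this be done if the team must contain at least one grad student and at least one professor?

231

Total 3-person selections from all 13: C(13,3) = 286.
Subtract selections that omit an entire group: no grad students → C(7,3) = 35; no professors → C(6,3) = 20.
Both groups omitted at once is impossible, so 286 − 55 = 231.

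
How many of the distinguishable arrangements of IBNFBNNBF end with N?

1680

With the last slot taken by N, it remains to arrange the other 8 letters (IBFBNNBF).
Those 8 letters have B appearing 3 times, F appearing twice, and N appearing twice, giving (8)!/(3!·2!·2!) = 1680.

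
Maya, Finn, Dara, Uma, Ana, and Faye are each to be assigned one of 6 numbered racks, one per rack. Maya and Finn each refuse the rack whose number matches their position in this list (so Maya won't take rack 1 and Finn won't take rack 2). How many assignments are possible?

Let Aᵢ (for i ∈ {1, 2}) be the placements that put person i in their forbidden rack. Any j of these fix j positions, leaving (6−j)! ways to fill the rest, and there are C(2,j) ways to pick which j.
By inclusion–exclusion, the number of valid placements is Σ_{j=0}^{2} (−1)^j C(2,j)·(6−j)!.
Computing: 720 − 240 + 24 = 504.

504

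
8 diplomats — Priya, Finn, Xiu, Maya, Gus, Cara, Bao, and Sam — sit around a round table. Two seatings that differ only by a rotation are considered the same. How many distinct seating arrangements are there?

5040

Fix one person's seat to break rotational symmetry; the remaining 7 people can be arranged in (7)! = 5040 ways.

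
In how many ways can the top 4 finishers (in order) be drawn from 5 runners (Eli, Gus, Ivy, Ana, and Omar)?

120

This is an ordered selection of 4 from 5: P(5,4).
That gives 5 × 4 × 3 × 2 = 120.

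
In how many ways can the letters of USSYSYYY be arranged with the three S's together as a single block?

30

Treat the 3 copies of S as a single block. The multiset to arrange is then {SSS, U, Y, Y, Y, Y}, 6 items in all.
That gives (6)!/(4!) = 30 arrangements.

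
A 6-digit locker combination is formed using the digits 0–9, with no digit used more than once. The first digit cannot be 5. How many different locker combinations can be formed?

136080

The first digit has 10−1 = 9 choices (anything except 5).
The remaining 5 digits are filled from the other 9 symbols without repetition: 9 × 8 × 7 × 6 × 5 = 15120.
Total: 9 × 15120 = 136080.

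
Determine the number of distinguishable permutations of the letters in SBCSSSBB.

280

SBCSSSBB has 8 letters with B appearing 3 times and S appearing 4 times.
So there are 8! / (4!·3!) = 280 distinguishable arrangements.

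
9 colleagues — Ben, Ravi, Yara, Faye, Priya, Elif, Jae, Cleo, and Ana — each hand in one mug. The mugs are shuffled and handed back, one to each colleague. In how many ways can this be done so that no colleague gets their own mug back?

133496

This is the derangement count D_9: permutations of 9 items with no fixed point.
By inclusion–exclusion this is Σ_{j=0}^{9} (−1)^j C(9,j)·(9−j)!.
Computing: 362880 − 362880 + 181440 − 60480 + 15120 − 3024 + 504 − 72 + 9 − 1 = 133496.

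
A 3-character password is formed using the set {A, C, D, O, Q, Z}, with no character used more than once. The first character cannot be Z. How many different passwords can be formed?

100

The first character has 6−1 = 5 choices (anything except Z).
The remaining 2 characters are filled from the other 5 symbols without repetition: 5 × 4 = 20.
Total: 5 × 20 = 100.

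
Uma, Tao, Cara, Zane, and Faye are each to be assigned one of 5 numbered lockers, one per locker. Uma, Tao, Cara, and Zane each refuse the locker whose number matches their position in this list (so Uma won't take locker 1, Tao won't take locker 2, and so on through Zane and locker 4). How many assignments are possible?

53

Let Aᵢ (for 1 ≤ i ≤ 4) be the placements that put person i in their forbidden locker. Any j of these fix j positions, leaving (5−j)! ways to fill the rest, and there are C(4,j) ways to pick which j.
By inclusion–exclusion, the number of valid placements is Σ_{j=0}^{4} (−1)^j C(4,j)·(5−j)!.
Computing: 120 − 96 + 36 − 8 + 1 = 53.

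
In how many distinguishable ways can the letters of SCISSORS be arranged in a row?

1680

The 8 letters of SCISSORS have repeats: S appearing 4 times.
So there are 8! / (4!) = 1680 distinguishable arrangements.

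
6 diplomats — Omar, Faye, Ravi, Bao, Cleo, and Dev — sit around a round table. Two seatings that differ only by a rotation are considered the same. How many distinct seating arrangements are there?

120

Around a circle, 6 distinct people have 6!/6 = (5)! = 120 rotationally distinct seatings.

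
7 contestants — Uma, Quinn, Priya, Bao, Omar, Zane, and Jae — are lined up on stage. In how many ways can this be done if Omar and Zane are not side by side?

3600

Of the 7! = 5040 arrangements, those with Omar and Zane adjacent number 2 × 6! = 1440 (treat the pair as a block with 2 internal orders).
Complementary counting: 5040 − 1440 = 3600.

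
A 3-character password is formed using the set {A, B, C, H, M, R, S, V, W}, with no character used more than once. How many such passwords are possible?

This is a permutation of 3 out of 9: P(9,3) = 9!/6!.
That product is 9 × 8 × 7 = 504.

504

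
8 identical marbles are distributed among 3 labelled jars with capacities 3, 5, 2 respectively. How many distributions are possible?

Without the upper bounds there are C(10,2) = 45 ways to split 8 among 3 jars.
Subtract solutions that violate a single cap (substitute x_i' = x_i − (cap_i+1)): x_1 ≥ 4 gives C(6,2) = 15; x_2 ≥ 6 gives C(4,2) = 6; x_3 ≥ 3 gives C(7,2) = 21. Together 42.
Add back pairs where two caps are both exceeded: 0 + 3 + 0 = 3.
By inclusion–exclusion the count is 45 − 42 + 3 = 6.

6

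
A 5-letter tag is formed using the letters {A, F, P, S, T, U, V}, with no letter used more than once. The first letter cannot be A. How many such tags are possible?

The first letter has 7−1 = 6 choices (anything except A).
The remaining 4 letters are filled from the other 6 symbols without repetition: 6 × 5 × 4 × 3 = 360.
Total: 6 × 360 = 2160.

2160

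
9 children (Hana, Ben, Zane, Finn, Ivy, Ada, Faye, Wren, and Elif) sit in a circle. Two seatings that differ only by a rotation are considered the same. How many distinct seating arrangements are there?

Around a circle, 9 distinct people have 9!/9 = (8)! = 40320 rotationally distinct seatings.

40320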